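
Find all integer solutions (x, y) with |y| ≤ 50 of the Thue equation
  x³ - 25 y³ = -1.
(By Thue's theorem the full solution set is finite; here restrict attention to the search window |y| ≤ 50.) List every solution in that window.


The equation is x³ - 25y³ = -1. For fixed y, x³ = 25·y³ − 1, so a solution requires the RHS to be a perfect cube.
Strategy: iterate y from -50 to 50, compute RHS = 25·y³ − 1, and check whether it is a (positive or negative) perfect cube.
Check small values of y:
  y = 0: RHS = -1 = (-1)³ ⇒ x = -1 works.
  y = 1: RHS = 24 is not a perfect cube.
  y = -1: RHS = -26 is not a perfect cube.
  y = 2: RHS = 199 is not a perfect cube.
  y = -2: RHS = -201 is not a perfect cube.
  y = 3: RHS = 674 is not a perfect cube.
  y = -3: RHS = -676 is not a perfect cube.
Continuing the search up to |y| = 50 finds no further solutions beyond those listed.
Collected solutions: (-1, 0).

Solutions (with |y| ≤ 50): (-1, 0).


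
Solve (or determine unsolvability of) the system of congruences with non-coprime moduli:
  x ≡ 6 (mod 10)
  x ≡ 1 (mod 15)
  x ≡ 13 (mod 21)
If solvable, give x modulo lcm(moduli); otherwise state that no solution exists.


Moduli 10, 15, 21 are not pairwise coprime, so CRT works modulo lcm(m_i) when all pairwise compatibility conditions hold.
Pairwise compatibility: gcd(m_i, m_j) must divide a_i - a_j for every pair.
Merge one congruence at a time:
  Start: x ≡ 6 (mod 10).
  Combine with x ≡ 1 (mod 15): gcd(10, 15) = 5; 1 - 6 = -5, which IS divisible by 5, so compatible.
    Write x = 6 + 10·t and substitute into x ≡ 1 (mod 15): 10·t ≡ 1 − 6 = -5 (mod 15).
    Divide the congruence (and modulus) by g = 5: 2·t ≡ -1 (mod 3).
    Reduce coefficients mod 3: 2·t ≡ 2 (mod 3).
    The inverse of 2 mod 3 is 2 (since 2·2 = 4 = 1·3 + 1), so t ≡ 2·2 = 4 ≡ 1 (mod 3).
    Then x = 6 + 10·1 = 16, valid modulo lcm(10, 15) = 30: x ≡ 16 (mod 30).
  Combine with x ≡ 13 (mod 21): gcd(30, 21) = 3; 13 - 16 = -3, which IS divisible by 3, so compatible.
    Write x = 16 + 30·t and substitute into x ≡ 13 (mod 21): 30·t ≡ 13 − 16 = -3 (mod 21).
    Divide the congruence (and modulus) by g = 3: 10·t ≡ -1 (mod 7).
    Reduce coefficients mod 7: 3·t ≡ 6 (mod 7).
    The inverse of 3 mod 7 is 5 (since 3·5 = 15 = 2·7 + 1), so t ≡ 5·6 = 30 ≡ 2 (mod 7).
    Then x = 16 + 30·2 = 76, valid modulo lcm(30, 21) = 210: x ≡ 76 (mod 210).
Verify: 76 mod 10 = 6, 76 mod 15 = 1, 76 mod 21 = 13.

x ≡ 76 (mod 210).


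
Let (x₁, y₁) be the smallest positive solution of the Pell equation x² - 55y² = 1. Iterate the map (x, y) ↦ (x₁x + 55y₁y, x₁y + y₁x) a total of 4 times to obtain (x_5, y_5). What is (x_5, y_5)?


Step 1: Find the fundamental solution (x₁, y₁) of x² - 55y² = 1.
  Expand √55 as a continued fraction. a₀ = ⌊√55⌋ = 7; iterate m_{k+1} = d_k·a_k − m_k, d_{k+1} = (55 − m_{k+1}²)/d_k, a_{k+1} = ⌊(a₀ + m_{k+1})/d_{k+1}⌋ (starting m₀ = 0, d₀ = 1), with convergents p_k = a_k·p_{k-1} + p_{k-2}, q_k = a_k·q_{k-1} + q_{k-2} (p₋₁ = 1, q₋₁ = 0):
  k = 0: a₀ = 7; p₀/q₀ = 7/1; p₀² − 55·q₀² = 49 − 55 = -6.
  k = 1: m = 7, d = 6, a = ⌊(7 + 7)/6⌋ = 2; p/q = (2·7 + 1)/(2·1 + 0) = 15/2; p² − 55·q² = 225 − 220 = 5.
  k = 2: m = 5, d = 5, a = ⌊(7 + 5)/5⌋ = 2; p/q = (2·15 + 7)/(2·2 + 1) = 37/5; p² − 55·q² = 1369 − 1375 = -6.
  k = 3: m = 5, d = 6, a = ⌊(7 + 5)/6⌋ = 2; p/q = (2·37 + 15)/(2·5 + 2) = 89/12; p² − 55·q² = 7921 − 7920 = 1.
  The first convergent with p² − 55·q² = 1 gives the fundamental solution (x₁, y₁) = (89, 12).
Step 2: Apply the recurrence (x_{n+1}, y_{n+1}) = (x₁x_n + 55y₁y_n, x₁y_n + y₁x_n) repeatedly.
  From (x_1, y_1) = (89, 12): x_2 = 89·89 + 55·12·12 = 15841; y_2 = 89·12 + 12·89 = 2136.
  From (x_2, y_2) = (15841, 2136): x_3 = 89·15841 + 55·12·2136 = 2819609; y_3 = 89·2136 + 12·15841 = 380196.
  From (x_3, y_3) = (2819609, 380196): x_4 = 89·2819609 + 55·12·380196 = 501874561; y_4 = 89·380196 + 12·2819609 = 67672752.
  From (x_4, y_4) = (501874561, 67672752): x_5 = 89·501874561 + 55·12·67672752 = 89330852249; y_5 = 89·67672752 + 12·501874561 = 12045369660.
Step 3: Verify x_5² - 55·y_5² = 7980001163532668358001 - 7980001163532668358000 = 1 (should be 1). ✓

(x_1, y_1) = (89, 12); (x_5, y_5) = (89330852249, 12045369660).


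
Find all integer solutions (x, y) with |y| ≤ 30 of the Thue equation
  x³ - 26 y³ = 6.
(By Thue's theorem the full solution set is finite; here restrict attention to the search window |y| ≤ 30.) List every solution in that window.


The equation is x³ - 26y³ = 6. For fixed y, x³ = 26·y³ + 6, so a solution requires the RHS to be a perfect cube.
Strategy: iterate y from -30 to 30, compute RHS = 26·y³ + 6, and check whether it is a (positive or negative) perfect cube.
Check small values of y:
  y = 0: RHS = 6 is not a perfect cube.
  y = 1: RHS = 32 is not a perfect cube.
  y = -1: RHS = -20 is not a perfect cube.
  y = 2: RHS = 214 is not a perfect cube.
  y = -2: RHS = -202 is not a perfect cube.
  y = 3: RHS = 708 is not a perfect cube.
  y = -3: RHS = -696 is not a perfect cube.
Continuing the search up to |y| = 30 finds no solutions either.
No (x, y) in the scanned range satisfies the equation.

No integer solutions with |y| ≤ 30.


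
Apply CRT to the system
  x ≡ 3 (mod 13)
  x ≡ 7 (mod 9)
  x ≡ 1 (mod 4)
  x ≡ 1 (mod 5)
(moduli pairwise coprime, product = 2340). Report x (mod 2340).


Product of moduli M = 13 · 9 · 4 · 5 = 2340.
Merge one congruence at a time:
  Start: x ≡ 3 (mod 13).
  Combine with x ≡ 7 (mod 9); new modulus lcm = 117.
    Write x = 3 + 13·t and substitute into x ≡ 7 (mod 9): 13·t ≡ 7 − 3 = 4 (mod 9).
    Reduce coefficients mod 9: 4·t ≡ 4 (mod 9).
    The inverse of 4 mod 9 is 7 (since 4·7 = 28 = 3·9 + 1), so t ≡ 7·4 = 28 ≡ 1 (mod 9).
    Then x = 3 + 13·1 = 16, valid modulo lcm(13, 9) = 117: x ≡ 16 (mod 117).
  Combine with x ≡ 1 (mod 4); new modulus lcm = 468.
    Write x = 16 + 117·t and substitute into x ≡ 1 (mod 4): 117·t ≡ 1 − 16 = -15 (mod 4).
    Reduce coefficients mod 4: 1·t ≡ 1 (mod 4).
    So t ≡ 1 (mod 4).
    Then x = 16 + 117·1 = 133, valid modulo lcm(117, 4) = 468: x ≡ 133 (mod 468).
  Combine with x ≡ 1 (mod 5); new modulus lcm = 2340.
    Write x = 133 + 468·t and substitute into x ≡ 1 (mod 5): 468·t ≡ 1 − 133 = -132 (mod 5).
    Reduce coefficients mod 5: 3·t ≡ 3 (mod 5).
    The inverse of 3 mod 5 is 2 (since 3·2 = 6 = 1·5 + 1), so t ≡ 2·3 = 6 ≡ 1 (mod 5).
    Then x = 133 + 468·1 = 601, valid modulo lcm(468, 5) = 2340: x ≡ 601 (mod 2340).
Verify against each original: 601 mod 13 = 3, 601 mod 9 = 7, 601 mod 4 = 1, 601 mod 5 = 1.

x ≡ 601 (mod 2340).


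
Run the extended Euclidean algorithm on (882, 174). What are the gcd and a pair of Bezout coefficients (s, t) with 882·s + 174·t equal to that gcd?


Euclidean algorithm on (882, 174) — divide until remainder is 0:
  882 = 5 · 174 + 12
  174 = 14 · 12 + 6
  12 = 2 · 6 + 0
gcd(882, 174) = 6.
Track Bezout coefficients alongside the remainders: start with r₀ = 882 = a·1 + b·0 (s = 1, t = 0) and r₁ = 174 = a·0 + b·1 (s = 0, t = 1); each new remainder r_{k+1} = r_{k-1} − q_k·r_k inherits s_{k+1} = s_{k-1} − q_k·s_k, t_{k+1} = t_{k-1} − q_k·t_k, so r_k = a·s_k + b·t_k at every step:
  q = 5: r = 12, s = 1 − 5·0 = 1, t = 0 − 5·1 = -5  (check: 882·1 + 174·(-5) = 12)
  q = 14: r = 6, s = 0 − 14·1 = -14, t = 1 − 14·(-5) = 71  (check: 882·(-14) + 174·71 = 6)
The row with r = 6 (the gcd) gives the Bezout coefficients s = -14, t = 71.
Result: 882 · (-14) + 174 · (71) = 6.

gcd(882, 174) = 6; s = -14, t = 71 (check: 882·(-14) + 174·71 = 6).


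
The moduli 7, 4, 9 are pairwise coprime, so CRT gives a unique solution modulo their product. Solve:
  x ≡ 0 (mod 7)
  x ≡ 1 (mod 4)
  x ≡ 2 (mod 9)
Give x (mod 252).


Moduli 7, 4, 9 are pairwise coprime; by CRT there is a unique solution modulo M = 7 · 4 · 9 = 252.
Solve pairwise, accumulating the modulus:
  Start with x ≡ 0 (mod 7).
  Combine with x ≡ 1 (mod 4): since gcd(7, 4) = 1, we get a unique residue mod 28.
    Write x = 0 + 7·t and substitute into x ≡ 1 (mod 4): 7·t ≡ 1 − 0 = 1 (mod 4).
    Reduce coefficients mod 4: 3·t ≡ 1 (mod 4).
    The inverse of 3 mod 4 is 3 (since 3·3 = 9 = 2·4 + 1), so t ≡ 3·1 = 3 ≡ 3 (mod 4).
    Then x = 0 + 7·3 = 21, valid modulo lcm(7, 4) = 28: x ≡ 21 (mod 28).
  Combine with x ≡ 2 (mod 9): since gcd(28, 9) = 1, we get a unique residue mod 252.
    Write x = 21 + 28·t and substitute into x ≡ 2 (mod 9): 28·t ≡ 2 − 21 = -19 (mod 9).
    Reduce coefficients mod 9: 1·t ≡ 8 (mod 9).
    So t ≡ 8 (mod 9).
    Then x = 21 + 28·8 = 245, valid modulo lcm(28, 9) = 252: x ≡ 245 (mod 252).
Verify: 245 mod 7 = 0 ✓, 245 mod 4 = 1 ✓, 245 mod 9 = 2 ✓.

x ≡ 245 (mod 252).


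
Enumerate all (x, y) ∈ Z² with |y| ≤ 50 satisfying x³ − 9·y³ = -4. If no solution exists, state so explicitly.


The equation is x³ - 9y³ = -4. For fixed y, x³ = 9·y³ − 4, so a solution requires the RHS to be a perfect cube.
Strategy: iterate y from -50 to 50, compute RHS = 9·y³ − 4, and check whether it is a (positive or negative) perfect cube.
Check small values of y:
  y = 0: RHS = -4 is not a perfect cube.
  y = 1: RHS = 5 is not a perfect cube.
  y = -1: RHS = -13 is not a perfect cube.
  y = 2: RHS = 68 is not a perfect cube.
  y = -2: RHS = -76 is not a perfect cube.
  y = 3: RHS = 239 is not a perfect cube.
  y = -3: RHS = -247 is not a perfect cube.
Continuing the search up to |y| = 50 finds no solutions either.
No (x, y) in the scanned range satisfies the equation.

No integer solutions with |y| ≤ 50.


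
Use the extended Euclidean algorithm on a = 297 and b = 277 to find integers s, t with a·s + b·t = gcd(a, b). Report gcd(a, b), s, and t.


Euclidean algorithm on (297, 277) — divide until remainder is 0:
  297 = 1 · 277 + 20
  277 = 13 · 20 + 17
  20 = 1 · 17 + 3
  17 = 5 · 3 + 2
  3 = 1 · 2 + 1
  2 = 2 · 1 + 0
gcd(297, 277) = 1.
Track Bezout coefficients alongside the remainders: start with r₀ = 297 = a·1 + b·0 (s = 1, t = 0) and r₁ = 277 = a·0 + b·1 (s = 0, t = 1); each new remainder r_{k+1} = r_{k-1} − q_k·r_k inherits s_{k+1} = s_{k-1} − q_k·s_k, t_{k+1} = t_{k-1} − q_k·t_k, so r_k = a·s_k + b·t_k at every step:
  q = 1: r = 20, s = 1 − 1·0 = 1, t = 0 − 1·1 = -1  (check: 297·1 + 277·(-1) = 20)
  q = 13: r = 17, s = 0 − 13·1 = -13, t = 1 − 13·(-1) = 14  (check: 297·(-13) + 277·14 = 17)
  q = 1: r = 3, s = 1 − 1·(-13) = 14, t = -1 − 1·14 = -15  (check: 297·14 + 277·(-15) = 3)
  q = 5: r = 2, s = -13 − 5·14 = -83, t = 14 − 5·(-15) = 89  (check: 297·(-83) + 277·89 = 2)
  q = 1: r = 1, s = 14 − 1·(-83) = 97, t = -15 − 1·89 = -104  (check: 297·97 + 277·(-104) = 1)
The row with r = 1 (the gcd) gives the Bezout coefficients s = 97, t = -104.
Result: 297 · (97) + 277 · (-104) = 1.

gcd(297, 277) = 1; s = 97, t = -104 (check: 297·97 + 277·(-104) = 1).


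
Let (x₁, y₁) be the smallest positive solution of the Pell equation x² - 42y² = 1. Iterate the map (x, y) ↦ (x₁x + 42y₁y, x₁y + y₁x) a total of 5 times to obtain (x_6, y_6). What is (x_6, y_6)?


Step 1: Find the fundamental solution (x₁, y₁) of x² - 42y² = 1.
  Expand √42 as a continued fraction. a₀ = ⌊√42⌋ = 6; iterate m_{k+1} = d_k·a_k − m_k, d_{k+1} = (42 − m_{k+1}²)/d_k, a_{k+1} = ⌊(a₀ + m_{k+1})/d_{k+1}⌋ (starting m₀ = 0, d₀ = 1), with convergents p_k = a_k·p_{k-1} + p_{k-2}, q_k = a_k·q_{k-1} + q_{k-2} (p₋₁ = 1, q₋₁ = 0):
  k = 0: a₀ = 6; p₀/q₀ = 6/1; p₀² − 42·q₀² = 36 − 42 = -6.
  k = 1: m = 6, d = 6, a = ⌊(6 + 6)/6⌋ = 2; p/q = (2·6 + 1)/(2·1 + 0) = 13/2; p² − 42·q² = 169 − 168 = 1.
  The first convergent with p² − 42·q² = 1 gives the fundamental solution (x₁, y₁) = (13, 2).
Step 2: Apply the recurrence (x_{n+1}, y_{n+1}) = (x₁x_n + 42y₁y_n, x₁y_n + y₁x_n) repeatedly.
  From (x_1, y_1) = (13, 2): x_2 = 13·13 + 42·2·2 = 337; y_2 = 13·2 + 2·13 = 52.
  From (x_2, y_2) = (337, 52): x_3 = 13·337 + 42·2·52 = 8749; y_3 = 13·52 + 2·337 = 1350.
  From (x_3, y_3) = (8749, 1350): x_4 = 13·8749 + 42·2·1350 = 227137; y_4 = 13·1350 + 2·8749 = 35048.
  From (x_4, y_4) = (227137, 35048): x_5 = 13·227137 + 42·2·35048 = 5896813; y_5 = 13·35048 + 2·227137 = 909898.
  From (x_5, y_5) = (5896813, 909898): x_6 = 13·5896813 + 42·2·909898 = 153090001; y_6 = 13·909898 + 2·5896813 = 23622300.
Step 3: Verify x_6² - 42·y_6² = 23436548406180001 - 23436548406180000 = 1 (should be 1). ✓

(x_1, y_1) = (13, 2); (x_6, y_6) = (153090001, 23622300).


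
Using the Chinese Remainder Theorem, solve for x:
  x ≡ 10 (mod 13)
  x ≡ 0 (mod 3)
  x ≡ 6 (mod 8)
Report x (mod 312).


Moduli 13, 3, 8 are pairwise coprime; by CRT there is a unique solution modulo M = 13 · 3 · 8 = 312.
Solve pairwise, accumulating the modulus:
  Start with x ≡ 10 (mod 13).
  Combine with x ≡ 0 (mod 3): since gcd(13, 3) = 1, we get a unique residue mod 39.
    Write x = 10 + 13·t and substitute into x ≡ 0 (mod 3): 13·t ≡ 0 − 10 = -10 (mod 3).
    Reduce coefficients mod 3: 1·t ≡ 2 (mod 3).
    So t ≡ 2 (mod 3).
    Then x = 10 + 13·2 = 36, valid modulo lcm(13, 3) = 39: x ≡ 36 (mod 39).
  Combine with x ≡ 6 (mod 8): since gcd(39, 8) = 1, we get a unique residue mod 312.
    Write x = 36 + 39·t and substitute into x ≡ 6 (mod 8): 39·t ≡ 6 − 36 = -30 (mod 8).
    Reduce coefficients mod 8: 7·t ≡ 2 (mod 8).
    The inverse of 7 mod 8 is 7 (since 7·7 = 49 = 6·8 + 1), so t ≡ 7·2 = 14 ≡ 6 (mod 8).
    Then x = 36 + 39·6 = 270, valid modulo lcm(39, 8) = 312: x ≡ 270 (mod 312).
Verify: 270 mod 13 = 10 ✓, 270 mod 3 = 0 ✓, 270 mod 8 = 6 ✓.

x ≡ 270 (mod 312).


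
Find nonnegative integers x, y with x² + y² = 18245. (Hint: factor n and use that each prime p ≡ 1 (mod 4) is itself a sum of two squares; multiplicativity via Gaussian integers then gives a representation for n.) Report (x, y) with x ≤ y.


Step 1: Factor n = 18245 = 5 · 41 · 89.
Step 2: Check the mod-4 condition on each prime factor: 5 ≡ 1 (mod 4), exponent 1; 41 ≡ 1 (mod 4), exponent 1; 89 ≡ 1 (mod 4), exponent 1.
All primes ≡ 3 (mod 4) appear to even exponent (or don't appear), so by the two-squares theorem n IS expressible as a sum of two squares.
Step 3: Build a representation. Here n = 5 · 41 · 89 is a product of primes ≡ 1 (mod 4). Each prime p ≡ 1 (mod 4) is itself a sum of two squares; find a² by testing p − a² for a perfect square:
  5: 5 − 1² = 4 = 2² ⇒ 5 = 1² + 2².
  41: 41 − 1² = 40, 41 − 2² = 37, 41 − 3² = 32, 41 − 4² = 25 = 5² ⇒ 41 = 4² + 5².
  89: 89 − 1² = 88, 89 − 2² = 85, 89 − 3² = 80, 89 − 4² = 73, 89 − 5² = 64 = 8² ⇒ 89 = 5² + 8².
  Combine using the Brahmagupta–Fibonacci identity (a² + b²)(c² + d²) = (ac − bd)² + (ad + bc)² = (ac + bd)² + (ad − bc)²:
  5 · 41 = 205: from (1² + 2²)(4² + 5²), take (1·4 − 2·5, 1·5 + 2·4) = (4 − 10, 5 + 8) = (-6, 13); dropping signs (only squares matter) gives (6, 13); check 6² + 13² = 36 + 169 = 205 ✓.
  205 · 89 = 18245: from (6² + 13²)(5² + 8²), take (6·5 − 13·8, 6·8 + 13·5) = (30 − 104, 48 + 65) = (-74, 113); dropping signs (only squares matter) gives (74, 113); check 74² + 113² = 5476 + 12769 = 18245 ✓.
Step 4: Order so x ≤ y and verify: 74² + 113² = 5476 + 12769 = 18245 = n. ✓

n = 18245 = 74² + 113² (one valid representation with x ≤ y).


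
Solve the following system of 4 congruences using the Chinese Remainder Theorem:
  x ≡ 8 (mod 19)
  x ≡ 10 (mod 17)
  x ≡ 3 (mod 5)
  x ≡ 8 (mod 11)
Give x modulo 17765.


Product of moduli M = 19 · 17 · 5 · 11 = 17765.
Merge one congruence at a time:
  Start: x ≡ 8 (mod 19).
  Combine with x ≡ 10 (mod 17); new modulus lcm = 323.
    Write x = 8 + 19·t and substitute into x ≡ 10 (mod 17): 19·t ≡ 10 − 8 = 2 (mod 17).
    Reduce coefficients mod 17: 2·t ≡ 2 (mod 17).
    The inverse of 2 mod 17 is 9 (since 2·9 = 18 = 1·17 + 1), so t ≡ 9·2 = 18 ≡ 1 (mod 17).
    Then x = 8 + 19·1 = 27, valid modulo lcm(19, 17) = 323: x ≡ 27 (mod 323).
  Combine with x ≡ 3 (mod 5); new modulus lcm = 1615.
    Write x = 27 + 323·t and substitute into x ≡ 3 (mod 5): 323·t ≡ 3 − 27 = -24 (mod 5).
    Reduce coefficients mod 5: 3·t ≡ 1 (mod 5).
    The inverse of 3 mod 5 is 2 (since 3·2 = 6 = 1·5 + 1), so t ≡ 2·1 = 2 ≡ 2 (mod 5).
    Then x = 27 + 323·2 = 673, valid modulo lcm(323, 5) = 1615: x ≡ 673 (mod 1615).
  Combine with x ≡ 8 (mod 11); new modulus lcm = 17765.
    Write x = 673 + 1615·t and substitute into x ≡ 8 (mod 11): 1615·t ≡ 8 − 673 = -665 (mod 11).
    Reduce coefficients mod 11: 9·t ≡ 6 (mod 11).
    The inverse of 9 mod 11 is 5 (since 9·5 = 45 = 4·11 + 1), so t ≡ 5·6 = 30 ≡ 8 (mod 11).
    Then x = 673 + 1615·8 = 13593, valid modulo lcm(1615, 11) = 17765: x ≡ 13593 (mod 17765).
Verify against each original: 13593 mod 19 = 8, 13593 mod 17 = 10, 13593 mod 5 = 3, 13593 mod 11 = 8.

x ≡ 13593 (mod 17765).


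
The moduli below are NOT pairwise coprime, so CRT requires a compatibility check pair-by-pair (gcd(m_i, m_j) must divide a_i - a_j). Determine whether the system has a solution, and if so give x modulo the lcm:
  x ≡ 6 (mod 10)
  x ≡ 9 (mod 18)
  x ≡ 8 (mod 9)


Moduli 10, 18, 9 are not pairwise coprime, so CRT works modulo lcm(m_i) when all pairwise compatibility conditions hold.
Pairwise compatibility: gcd(m_i, m_j) must divide a_i - a_j for every pair.
Merge one congruence at a time:
  Start: x ≡ 6 (mod 10).
  Combine with x ≡ 9 (mod 18): gcd(10, 18) = 2, and 9 - 6 = 3 is NOT divisible by 2.
    ⇒ system is inconsistent (no integer solution).

No solution (the system is inconsistent).


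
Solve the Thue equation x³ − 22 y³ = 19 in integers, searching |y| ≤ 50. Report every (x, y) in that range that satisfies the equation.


The equation is x³ - 22y³ = 19. For fixed y, x³ = 22·y³ + 19, so a solution requires the RHS to be a perfect cube.
Strategy: iterate y from -50 to 50, compute RHS = 22·y³ + 19, and check whether it is a (positive or negative) perfect cube.
Check small values of y:
  y = 0: RHS = 19 is not a perfect cube.
  y = 1: RHS = 41 is not a perfect cube.
  y = -1: RHS = -3 is not a perfect cube.
  y = 2: RHS = 195 is not a perfect cube.
  y = -2: RHS = -157 is not a perfect cube.
  y = 3: RHS = 613 is not a perfect cube.
  y = -3: RHS = -575 is not a perfect cube.
Continuing the search up to |y| = 50 finds no solutions either.
No (x, y) in the scanned range satisfies the equation.

No integer solutions with |y| ≤ 50.


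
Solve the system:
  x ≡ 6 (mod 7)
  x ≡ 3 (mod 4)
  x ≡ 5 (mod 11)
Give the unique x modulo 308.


Moduli 7, 4, 11 are pairwise coprime; by CRT there is a unique solution modulo M = 7 · 4 · 11 = 308.
Solve pairwise, accumulating the modulus:
  Start with x ≡ 6 (mod 7).
  Combine with x ≡ 3 (mod 4): since gcd(7, 4) = 1, we get a unique residue mod 28.
    Write x = 6 + 7·t and substitute into x ≡ 3 (mod 4): 7·t ≡ 3 − 6 = -3 (mod 4).
    Reduce coefficients mod 4: 3·t ≡ 1 (mod 4).
    The inverse of 3 mod 4 is 3 (since 3·3 = 9 = 2·4 + 1), so t ≡ 3·1 = 3 ≡ 3 (mod 4).
    Then x = 6 + 7·3 = 27, valid modulo lcm(7, 4) = 28: x ≡ 27 (mod 28).
  Combine with x ≡ 5 (mod 11): since gcd(28, 11) = 1, we get a unique residue mod 308.
    Write x = 27 + 28·t and substitute into x ≡ 5 (mod 11): 28·t ≡ 5 − 27 = -22 (mod 11).
    Reduce coefficients mod 11: 6·t ≡ 0 (mod 11).
    The inverse of 6 mod 11 is 2 (since 6·2 = 12 = 1·11 + 1), so t ≡ 2·0 = 0 ≡ 0 (mod 11).
    Then x = 27 + 28·0 = 27, valid modulo lcm(28, 11) = 308: x ≡ 27 (mod 308).
Verify: 27 mod 7 = 6 ✓, 27 mod 4 = 3 ✓, 27 mod 11 = 5 ✓.

x ≡ 27 (mod 308).


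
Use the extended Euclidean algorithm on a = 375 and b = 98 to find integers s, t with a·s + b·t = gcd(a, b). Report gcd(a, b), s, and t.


Euclidean algorithm on (375, 98) — divide until remainder is 0:
  375 = 3 · 98 + 81
  98 = 1 · 81 + 17
  81 = 4 · 17 + 13
  17 = 1 · 13 + 4
  13 = 3 · 4 + 1
  4 = 4 · 1 + 0
gcd(375, 98) = 1.
Track Bezout coefficients alongside the remainders: start with r₀ = 375 = a·1 + b·0 (s = 1, t = 0) and r₁ = 98 = a·0 + b·1 (s = 0, t = 1); each new remainder r_{k+1} = r_{k-1} − q_k·r_k inherits s_{k+1} = s_{k-1} − q_k·s_k, t_{k+1} = t_{k-1} − q_k·t_k, so r_k = a·s_k + b·t_k at every step:
  q = 3: r = 81, s = 1 − 3·0 = 1, t = 0 − 3·1 = -3  (check: 375·1 + 98·(-3) = 81)
  q = 1: r = 17, s = 0 − 1·1 = -1, t = 1 − 1·(-3) = 4  (check: 375·(-1) + 98·4 = 17)
  q = 4: r = 13, s = 1 − 4·(-1) = 5, t = -3 − 4·4 = -19  (check: 375·5 + 98·(-19) = 13)
  q = 1: r = 4, s = -1 − 1·5 = -6, t = 4 − 1·(-19) = 23  (check: 375·(-6) + 98·23 = 4)
  q = 3: r = 1, s = 5 − 3·(-6) = 23, t = -19 − 3·23 = -88  (check: 375·23 + 98·(-88) = 1)
The row with r = 1 (the gcd) gives the Bezout coefficients s = 23, t = -88.
Result: 375 · (23) + 98 · (-88) = 1.

gcd(375, 98) = 1; s = 23, t = -88 (check: 375·23 + 98·(-88) = 1).


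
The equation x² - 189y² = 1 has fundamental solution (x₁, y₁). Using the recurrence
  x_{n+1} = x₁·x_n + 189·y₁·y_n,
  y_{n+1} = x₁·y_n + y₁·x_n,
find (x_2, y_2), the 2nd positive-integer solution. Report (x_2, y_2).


Step 1: Find the fundamental solution (x₁, y₁) of x² - 189y² = 1.
  Expand √189 as a continued fraction. a₀ = ⌊√189⌋ = 13; iterate m_{k+1} = d_k·a_k − m_k, d_{k+1} = (189 − m_{k+1}²)/d_k, a_{k+1} = ⌊(a₀ + m_{k+1})/d_{k+1}⌋ (starting m₀ = 0, d₀ = 1), with convergents p_k = a_k·p_{k-1} + p_{k-2}, q_k = a_k·q_{k-1} + q_{k-2} (p₋₁ = 1, q₋₁ = 0):
  k = 0: a₀ = 13; p₀/q₀ = 13/1; p₀² − 189·q₀² = 169 − 189 = -20.
  k = 1: m = 13, d = 20, a = ⌊(13 + 13)/20⌋ = 1; p/q = (1·13 + 1)/(1·1 + 0) = 14/1; p² − 189·q² = 196 − 189 = 7.
  k = 2: m = 7, d = 7, a = ⌊(13 + 7)/7⌋ = 2; p/q = (2·14 + 13)/(2·1 + 1) = 41/3; p² − 189·q² = 1681 − 1701 = -20.
  k = 3: m = 7, d = 20, a = ⌊(13 + 7)/20⌋ = 1; p/q = (1·41 + 14)/(1·3 + 1) = 55/4; p² − 189·q² = 3025 − 3024 = 1.
  The first convergent with p² − 189·q² = 1 gives the fundamental solution (x₁, y₁) = (55, 4).
Step 2: Apply the recurrence (x_{n+1}, y_{n+1}) = (x₁x_n + 189y₁y_n, x₁y_n + y₁x_n) repeatedly.
  From (x_1, y_1) = (55, 4): x_2 = 55·55 + 189·4·4 = 6049; y_2 = 55·4 + 4·55 = 440.
Step 3: Verify x_2² - 189·y_2² = 36590401 - 36590400 = 1 (should be 1). ✓

(x_1, y_1) = (55, 4); (x_2, y_2) = (6049, 440).


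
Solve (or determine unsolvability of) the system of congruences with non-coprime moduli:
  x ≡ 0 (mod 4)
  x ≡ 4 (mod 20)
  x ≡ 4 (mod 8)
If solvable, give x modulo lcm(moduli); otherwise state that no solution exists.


Moduli 4, 20, 8 are not pairwise coprime, so CRT works modulo lcm(m_i) when all pairwise compatibility conditions hold.
Pairwise compatibility: gcd(m_i, m_j) must divide a_i - a_j for every pair.
Merge one congruence at a time:
  Start: x ≡ 0 (mod 4).
  Combine with x ≡ 4 (mod 20): gcd(4, 20) = 4; 4 - 0 = 4, which IS divisible by 4, so compatible.
    Write x = 0 + 4·t and substitute into x ≡ 4 (mod 20): 4·t ≡ 4 − 0 = 4 (mod 20).
    Divide the congruence (and modulus) by g = 4: 1·t ≡ 1 (mod 5).
    So t ≡ 1 (mod 5).
    Then x = 0 + 4·1 = 4, valid modulo lcm(4, 20) = 20: x ≡ 4 (mod 20).
  Combine with x ≡ 4 (mod 8): gcd(20, 8) = 4; 4 - 4 = 0, which IS divisible by 4, so compatible.
    Write x = 4 + 20·t and substitute into x ≡ 4 (mod 8): 20·t ≡ 4 − 4 = 0 (mod 8).
    Divide the congruence (and modulus) by g = 4: 5·t ≡ 0 (mod 2).
    Reduce coefficients mod 2: 1·t ≡ 0 (mod 2).
    So t ≡ 0 (mod 2).
    Then x = 4 + 20·0 = 4, valid modulo lcm(20, 8) = 40: x ≡ 4 (mod 40).
Verify: 4 mod 4 = 0, 4 mod 20 = 4, 4 mod 8 = 4.

x ≡ 4 (mod 40).


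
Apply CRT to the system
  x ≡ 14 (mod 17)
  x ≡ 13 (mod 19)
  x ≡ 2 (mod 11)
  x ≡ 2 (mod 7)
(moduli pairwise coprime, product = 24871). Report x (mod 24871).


Product of moduli M = 17 · 19 · 11 · 7 = 24871.
Merge one congruence at a time:
  Start: x ≡ 14 (mod 17).
  Combine with x ≡ 13 (mod 19); new modulus lcm = 323.
    Write x = 14 + 17·t and substitute into x ≡ 13 (mod 19): 17·t ≡ 13 − 14 = -1 (mod 19).
    Reduce coefficients mod 19: 17·t ≡ 18 (mod 19).
    The inverse of 17 mod 19 is 9 (since 17·9 = 153 = 8·19 + 1), so t ≡ 9·18 = 162 ≡ 10 (mod 19).
    Then x = 14 + 17·10 = 184, valid modulo lcm(17, 19) = 323: x ≡ 184 (mod 323).
  Combine with x ≡ 2 (mod 11); new modulus lcm = 3553.
    Write x = 184 + 323·t and substitute into x ≡ 2 (mod 11): 323·t ≡ 2 − 184 = -182 (mod 11).
    Reduce coefficients mod 11: 4·t ≡ 5 (mod 11).
    The inverse of 4 mod 11 is 3 (since 4·3 = 12 = 1·11 + 1), so t ≡ 3·5 = 15 ≡ 4 (mod 11).
    Then x = 184 + 323·4 = 1476, valid modulo lcm(323, 11) = 3553: x ≡ 1476 (mod 3553).
  Combine with x ≡ 2 (mod 7); new modulus lcm = 24871.
    Write x = 1476 + 3553·t and substitute into x ≡ 2 (mod 7): 3553·t ≡ 2 − 1476 = -1474 (mod 7).
    Reduce coefficients mod 7: 4·t ≡ 3 (mod 7).
    The inverse of 4 mod 7 is 2 (since 4·2 = 8 = 1·7 + 1), so t ≡ 2·3 = 6 ≡ 6 (mod 7).
    Then x = 1476 + 3553·6 = 22794, valid modulo lcm(3553, 7) = 24871: x ≡ 22794 (mod 24871).
Verify against each original: 22794 mod 17 = 14, 22794 mod 19 = 13, 22794 mod 11 = 2, 22794 mod 7 = 2.

x ≡ 22794 (mod 24871).


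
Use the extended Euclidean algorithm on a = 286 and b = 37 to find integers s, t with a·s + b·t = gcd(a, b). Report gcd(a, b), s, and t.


Euclidean algorithm on (286, 37) — divide until remainder is 0:
  286 = 7 · 37 + 27
  37 = 1 · 27 + 10
  27 = 2 · 10 + 7
  10 = 1 · 7 + 3
  7 = 2 · 3 + 1
  3 = 3 · 1 + 0
gcd(286, 37) = 1.
Track Bezout coefficients alongside the remainders: start with r₀ = 286 = a·1 + b·0 (s = 1, t = 0) and r₁ = 37 = a·0 + b·1 (s = 0, t = 1); each new remainder r_{k+1} = r_{k-1} − q_k·r_k inherits s_{k+1} = s_{k-1} − q_k·s_k, t_{k+1} = t_{k-1} − q_k·t_k, so r_k = a·s_k + b·t_k at every step:
  q = 7: r = 27, s = 1 − 7·0 = 1, t = 0 − 7·1 = -7  (check: 286·1 + 37·(-7) = 27)
  q = 1: r = 10, s = 0 − 1·1 = -1, t = 1 − 1·(-7) = 8  (check: 286·(-1) + 37·8 = 10)
  q = 2: r = 7, s = 1 − 2·(-1) = 3, t = -7 − 2·8 = -23  (check: 286·3 + 37·(-23) = 7)
  q = 1: r = 3, s = -1 − 1·3 = -4, t = 8 − 1·(-23) = 31  (check: 286·(-4) + 37·31 = 3)
  q = 2: r = 1, s = 3 − 2·(-4) = 11, t = -23 − 2·31 = -85  (check: 286·11 + 37·(-85) = 1)
The row with r = 1 (the gcd) gives the Bezout coefficients s = 11, t = -85.
Result: 286 · (11) + 37 · (-85) = 1.

gcd(286, 37) = 1; s = 11, t = -85 (check: 286·11 + 37·(-85) = 1).


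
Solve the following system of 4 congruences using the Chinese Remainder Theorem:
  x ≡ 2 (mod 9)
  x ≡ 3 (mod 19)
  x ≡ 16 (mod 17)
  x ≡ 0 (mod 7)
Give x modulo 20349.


Product of moduli M = 9 · 19 · 17 · 7 = 20349.
Merge one congruence at a time:
  Start: x ≡ 2 (mod 9).
  Combine with x ≡ 3 (mod 19); new modulus lcm = 171.
    Write x = 2 + 9·t and substitute into x ≡ 3 (mod 19): 9·t ≡ 3 − 2 = 1 (mod 19).
    The inverse of 9 mod 19 is 17 (since 9·17 = 153 = 8·19 + 1), so t ≡ 17·1 = 17 ≡ 17 (mod 19).
    Then x = 2 + 9·17 = 155, valid modulo lcm(9, 19) = 171: x ≡ 155 (mod 171).
  Combine with x ≡ 16 (mod 17); new modulus lcm = 2907.
    Write x = 155 + 171·t and substitute into x ≡ 16 (mod 17): 171·t ≡ 16 − 155 = -139 (mod 17).
    Reduce coefficients mod 17: 1·t ≡ 14 (mod 17).
    So t ≡ 14 (mod 17).
    Then x = 155 + 171·14 = 2549, valid modulo lcm(171, 17) = 2907: x ≡ 2549 (mod 2907).
  Combine with x ≡ 0 (mod 7); new modulus lcm = 20349.
    Write x = 2549 + 2907·t and substitute into x ≡ 0 (mod 7): 2907·t ≡ 0 − 2549 = -2549 (mod 7).
    Reduce coefficients mod 7: 2·t ≡ 6 (mod 7).
    The inverse of 2 mod 7 is 4 (since 2·4 = 8 = 1·7 + 1), so t ≡ 4·6 = 24 ≡ 3 (mod 7).
    Then x = 2549 + 2907·3 = 11270, valid modulo lcm(2907, 7) = 20349: x ≡ 11270 (mod 20349).
Verify against each original: 11270 mod 9 = 2, 11270 mod 19 = 3, 11270 mod 17 = 16, 11270 mod 7 = 0.

x ≡ 11270 (mod 20349).


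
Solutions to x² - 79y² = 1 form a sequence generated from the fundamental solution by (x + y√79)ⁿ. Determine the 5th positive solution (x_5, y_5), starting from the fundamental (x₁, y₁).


Step 1: Find the fundamental solution (x₁, y₁) of x² - 79y² = 1.
  Expand √79 as a continued fraction. a₀ = ⌊√79⌋ = 8; iterate m_{k+1} = d_k·a_k − m_k, d_{k+1} = (79 − m_{k+1}²)/d_k, a_{k+1} = ⌊(a₀ + m_{k+1})/d_{k+1}⌋ (starting m₀ = 0, d₀ = 1), with convergents p_k = a_k·p_{k-1} + p_{k-2}, q_k = a_k·q_{k-1} + q_{k-2} (p₋₁ = 1, q₋₁ = 0):
  k = 0: a₀ = 8; p₀/q₀ = 8/1; p₀² − 79·q₀² = 64 − 79 = -15.
  k = 1: m = 8, d = 15, a = ⌊(8 + 8)/15⌋ = 1; p/q = (1·8 + 1)/(1·1 + 0) = 9/1; p² − 79·q² = 81 − 79 = 2.
  k = 2: m = 7, d = 2, a = ⌊(8 + 7)/2⌋ = 7; p/q = (7·9 + 8)/(7·1 + 1) = 71/8; p² − 79·q² = 5041 − 5056 = -15.
  k = 3: m = 7, d = 15, a = ⌊(8 + 7)/15⌋ = 1; p/q = (1·71 + 9)/(1·8 + 1) = 80/9; p² − 79·q² = 6400 − 6399 = 1.
  The first convergent with p² − 79·q² = 1 gives the fundamental solution (x₁, y₁) = (80, 9).
Step 2: Apply the recurrence (x_{n+1}, y_{n+1}) = (x₁x_n + 79y₁y_n, x₁y_n + y₁x_n) repeatedly.
  From (x_1, y_1) = (80, 9): x_2 = 80·80 + 79·9·9 = 12799; y_2 = 80·9 + 9·80 = 1440.
  From (x_2, y_2) = (12799, 1440): x_3 = 80·12799 + 79·9·1440 = 2047760; y_3 = 80·1440 + 9·12799 = 230391.
  From (x_3, y_3) = (2047760, 230391): x_4 = 80·2047760 + 79·9·230391 = 327628801; y_4 = 80·230391 + 9·2047760 = 36861120.
  From (x_4, y_4) = (327628801, 36861120): x_5 = 80·327628801 + 79·9·36861120 = 52418560400; y_5 = 80·36861120 + 9·327628801 = 5897548809.
Step 3: Verify x_5² - 79·y_5² = 2747705474408448160000 - 2747705474408448159999 = 1 (should be 1). ✓

(x_1, y_1) = (80, 9); (x_5, y_5) = (52418560400, 5897548809).


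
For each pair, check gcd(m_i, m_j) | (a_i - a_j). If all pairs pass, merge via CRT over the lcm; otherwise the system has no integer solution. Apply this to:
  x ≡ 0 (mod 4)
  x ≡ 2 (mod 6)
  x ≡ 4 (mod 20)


Moduli 4, 6, 20 are not pairwise coprime, so CRT works modulo lcm(m_i) when all pairwise compatibility conditions hold.
Pairwise compatibility: gcd(m_i, m_j) must divide a_i - a_j for every pair.
Merge one congruence at a time:
  Start: x ≡ 0 (mod 4).
  Combine with x ≡ 2 (mod 6): gcd(4, 6) = 2; 2 - 0 = 2, which IS divisible by 2, so compatible.
    Write x = 0 + 4·t and substitute into x ≡ 2 (mod 6): 4·t ≡ 2 − 0 = 2 (mod 6).
    Divide the congruence (and modulus) by g = 2: 2·t ≡ 1 (mod 3).
    The inverse of 2 mod 3 is 2 (since 2·2 = 4 = 1·3 + 1), so t ≡ 2·1 = 2 ≡ 2 (mod 3).
    Then x = 0 + 4·2 = 8, valid modulo lcm(4, 6) = 12: x ≡ 8 (mod 12).
  Combine with x ≡ 4 (mod 20): gcd(12, 20) = 4; 4 - 8 = -4, which IS divisible by 4, so compatible.
    Write x = 8 + 12·t and substitute into x ≡ 4 (mod 20): 12·t ≡ 4 − 8 = -4 (mod 20).
    Divide the congruence (and modulus) by g = 4: 3·t ≡ -1 (mod 5).
    Reduce coefficients mod 5: 3·t ≡ 4 (mod 5).
    The inverse of 3 mod 5 is 2 (since 3·2 = 6 = 1·5 + 1), so t ≡ 2·4 = 8 ≡ 3 (mod 5).
    Then x = 8 + 12·3 = 44, valid modulo lcm(12, 20) = 60: x ≡ 44 (mod 60).
Verify: 44 mod 4 = 0, 44 mod 6 = 2, 44 mod 20 = 4.

x ≡ 44 (mod 60).


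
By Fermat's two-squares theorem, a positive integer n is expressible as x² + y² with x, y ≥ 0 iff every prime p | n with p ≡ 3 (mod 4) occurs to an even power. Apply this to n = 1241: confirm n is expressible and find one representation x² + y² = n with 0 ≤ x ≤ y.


Step 1: Factor n = 1241 = 17 · 73.
Step 2: Check the mod-4 condition on each prime factor: 17 ≡ 1 (mod 4), exponent 1; 73 ≡ 1 (mod 4), exponent 1.
All primes ≡ 3 (mod 4) appear to even exponent (or don't appear), so by the two-squares theorem n IS expressible as a sum of two squares.
Step 3: Build a representation. Here n = 17 · 73 is a product of primes ≡ 1 (mod 4). Each prime p ≡ 1 (mod 4) is itself a sum of two squares; find a² by testing p − a² for a perfect square:
  17: 17 − 1² = 16 = 4² ⇒ 17 = 1² + 4².
  73: 73 − 1² = 72, 73 − 2² = 69, 73 − 3² = 64 = 8² ⇒ 73 = 3² + 8².
  Combine using the Brahmagupta–Fibonacci identity (a² + b²)(c² + d²) = (ac − bd)² + (ad + bc)² = (ac + bd)² + (ad − bc)²:
  17 · 73 = 1241: from (1² + 4²)(3² + 8²), take (1·3 − 4·8, 1·8 + 4·3) = (3 − 32, 8 + 12) = (-29, 20); dropping signs (only squares matter) gives (29, 20); check 29² + 20² = 841 + 400 = 1241 ✓.
Step 4: Order so x ≤ y and verify: 20² + 29² = 400 + 841 = 1241 = n. ✓

n = 1241 = 20² + 29² (one valid representation with x ≤ y).


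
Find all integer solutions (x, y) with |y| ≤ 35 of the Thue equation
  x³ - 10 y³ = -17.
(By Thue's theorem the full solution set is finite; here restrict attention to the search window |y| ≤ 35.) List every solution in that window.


The equation is x³ - 10y³ = -17. For fixed y, x³ = 10·y³ − 17, so a solution requires the RHS to be a perfect cube.
Strategy: iterate y from -35 to 35, compute RHS = 10·y³ − 17, and check whether it is a (positive or negative) perfect cube.
Check small values of y:
  y = 0: RHS = -17 is not a perfect cube.
  y = 1: RHS = -7 is not a perfect cube.
  y = -1: RHS = -27 = (-3)³ ⇒ x = -3 works.
  y = 2: RHS = 63 is not a perfect cube.
  y = -2: RHS = -97 is not a perfect cube.
  y = 3: RHS = 253 is not a perfect cube.
  y = -3: RHS = -287 is not a perfect cube.
Continuing the search up to |y| = 35 finds no further solutions beyond those listed.
Collected solutions: (-3, -1).

Solutions (with |y| ≤ 35): (-3, -1).


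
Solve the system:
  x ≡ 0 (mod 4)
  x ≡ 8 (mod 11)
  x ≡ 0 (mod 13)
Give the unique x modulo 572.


Moduli 4, 11, 13 are pairwise coprime; by CRT there is a unique solution modulo M = 4 · 11 · 13 = 572.
Solve pairwise, accumulating the modulus:
  Start with x ≡ 0 (mod 4).
  Combine with x ≡ 8 (mod 11): since gcd(4, 11) = 1, we get a unique residue mod 44.
    Write x = 0 + 4·t and substitute into x ≡ 8 (mod 11): 4·t ≡ 8 − 0 = 8 (mod 11).
    The inverse of 4 mod 11 is 3 (since 4·3 = 12 = 1·11 + 1), so t ≡ 3·8 = 24 ≡ 2 (mod 11).
    Then x = 0 + 4·2 = 8, valid modulo lcm(4, 11) = 44: x ≡ 8 (mod 44).
  Combine with x ≡ 0 (mod 13): since gcd(44, 13) = 1, we get a unique residue mod 572.
    Write x = 8 + 44·t and substitute into x ≡ 0 (mod 13): 44·t ≡ 0 − 8 = -8 (mod 13).
    Reduce coefficients mod 13: 5·t ≡ 5 (mod 13).
    The inverse of 5 mod 13 is 8 (since 5·8 = 40 = 3·13 + 1), so t ≡ 8·5 = 40 ≡ 1 (mod 13).
    Then x = 8 + 44·1 = 52, valid modulo lcm(44, 13) = 572: x ≡ 52 (mod 572).
Verify: 52 mod 4 = 0 ✓, 52 mod 11 = 8 ✓, 52 mod 13 = 0 ✓.

x ≡ 52 (mod 572).


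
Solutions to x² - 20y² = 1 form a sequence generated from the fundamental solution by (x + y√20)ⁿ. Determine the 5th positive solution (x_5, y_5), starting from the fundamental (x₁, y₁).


Step 1: Find the fundamental solution (x₁, y₁) of x² - 20y² = 1.
  Expand √20 as a continued fraction. a₀ = ⌊√20⌋ = 4; iterate m_{k+1} = d_k·a_k − m_k, d_{k+1} = (20 − m_{k+1}²)/d_k, a_{k+1} = ⌊(a₀ + m_{k+1})/d_{k+1}⌋ (starting m₀ = 0, d₀ = 1), with convergents p_k = a_k·p_{k-1} + p_{k-2}, q_k = a_k·q_{k-1} + q_{k-2} (p₋₁ = 1, q₋₁ = 0):
  k = 0: a₀ = 4; p₀/q₀ = 4/1; p₀² − 20·q₀² = 16 − 20 = -4.
  k = 1: m = 4, d = 4, a = ⌊(4 + 4)/4⌋ = 2; p/q = (2·4 + 1)/(2·1 + 0) = 9/2; p² − 20·q² = 81 − 80 = 1.
  The first convergent with p² − 20·q² = 1 gives the fundamental solution (x₁, y₁) = (9, 2).
Step 2: Apply the recurrence (x_{n+1}, y_{n+1}) = (x₁x_n + 20y₁y_n, x₁y_n + y₁x_n) repeatedly.
  From (x_1, y_1) = (9, 2): x_2 = 9·9 + 20·2·2 = 161; y_2 = 9·2 + 2·9 = 36.
  From (x_2, y_2) = (161, 36): x_3 = 9·161 + 20·2·36 = 2889; y_3 = 9·36 + 2·161 = 646.
  From (x_3, y_3) = (2889, 646): x_4 = 9·2889 + 20·2·646 = 51841; y_4 = 9·646 + 2·2889 = 11592.
  From (x_4, y_4) = (51841, 11592): x_5 = 9·51841 + 20·2·11592 = 930249; y_5 = 9·11592 + 2·51841 = 208010.
Step 3: Verify x_5² - 20·y_5² = 865363202001 - 865363202000 = 1 (should be 1). ✓

(x_1, y_1) = (9, 2); (x_5, y_5) = (930249, 208010).


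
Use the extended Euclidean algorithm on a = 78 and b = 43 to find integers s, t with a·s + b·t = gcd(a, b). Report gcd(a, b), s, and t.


Euclidean algorithm on (78, 43) — divide until remainder is 0:
  78 = 1 · 43 + 35
  43 = 1 · 35 + 8
  35 = 4 · 8 + 3
  8 = 2 · 3 + 2
  3 = 1 · 2 + 1
  2 = 2 · 1 + 0
gcd(78, 43) = 1.
Track Bezout coefficients alongside the remainders: start with r₀ = 78 = a·1 + b·0 (s = 1, t = 0) and r₁ = 43 = a·0 + b·1 (s = 0, t = 1); each new remainder r_{k+1} = r_{k-1} − q_k·r_k inherits s_{k+1} = s_{k-1} − q_k·s_k, t_{k+1} = t_{k-1} − q_k·t_k, so r_k = a·s_k + b·t_k at every step:
  q = 1: r = 35, s = 1 − 1·0 = 1, t = 0 − 1·1 = -1  (check: 78·1 + 43·(-1) = 35)
  q = 1: r = 8, s = 0 − 1·1 = -1, t = 1 − 1·(-1) = 2  (check: 78·(-1) + 43·2 = 8)
  q = 4: r = 3, s = 1 − 4·(-1) = 5, t = -1 − 4·2 = -9  (check: 78·5 + 43·(-9) = 3)
  q = 2: r = 2, s = -1 − 2·5 = -11, t = 2 − 2·(-9) = 20  (check: 78·(-11) + 43·20 = 2)
  q = 1: r = 1, s = 5 − 1·(-11) = 16, t = -9 − 1·20 = -29  (check: 78·16 + 43·(-29) = 1)
The row with r = 1 (the gcd) gives the Bezout coefficients s = 16, t = -29.
Result: 78 · (16) + 43 · (-29) = 1.

gcd(78, 43) = 1; s = 16, t = -29 (check: 78·16 + 43·(-29) = 1).


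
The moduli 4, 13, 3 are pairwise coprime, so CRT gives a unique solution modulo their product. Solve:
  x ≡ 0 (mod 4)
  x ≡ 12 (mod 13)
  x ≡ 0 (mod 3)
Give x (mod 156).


Moduli 4, 13, 3 are pairwise coprime; by CRT there is a unique solution modulo M = 4 · 13 · 3 = 156.
Solve pairwise, accumulating the modulus:
  Start with x ≡ 0 (mod 4).
  Combine with x ≡ 12 (mod 13): since gcd(4, 13) = 1, we get a unique residue mod 52.
    Write x = 0 + 4·t and substitute into x ≡ 12 (mod 13): 4·t ≡ 12 − 0 = 12 (mod 13).
    The inverse of 4 mod 13 is 10 (since 4·10 = 40 = 3·13 + 1), so t ≡ 10·12 = 120 ≡ 3 (mod 13).
    Then x = 0 + 4·3 = 12, valid modulo lcm(4, 13) = 52: x ≡ 12 (mod 52).
  Combine with x ≡ 0 (mod 3): since gcd(52, 3) = 1, we get a unique residue mod 156.
    Write x = 12 + 52·t and substitute into x ≡ 0 (mod 3): 52·t ≡ 0 − 12 = -12 (mod 3).
    Reduce coefficients mod 3: 1·t ≡ 0 (mod 3).
    So t ≡ 0 (mod 3).
    Then x = 12 + 52·0 = 12, valid modulo lcm(52, 3) = 156: x ≡ 12 (mod 156).
Verify: 12 mod 4 = 0 ✓, 12 mod 13 = 12 ✓, 12 mod 3 = 0 ✓.

x ≡ 12 (mod 156).


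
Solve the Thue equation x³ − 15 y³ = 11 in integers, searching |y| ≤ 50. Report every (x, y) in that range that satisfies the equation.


The equation is x³ - 15y³ = 11. For fixed y, x³ = 15·y³ + 11, so a solution requires the RHS to be a perfect cube.
Strategy: iterate y from -50 to 50, compute RHS = 15·y³ + 11, and check whether it is a (positive or negative) perfect cube.
Check small values of y:
  y = 0: RHS = 11 is not a perfect cube.
  y = 1: RHS = 26 is not a perfect cube.
  y = -1: RHS = -4 is not a perfect cube.
  y = 2: RHS = 131 is not a perfect cube.
  y = -2: RHS = -109 is not a perfect cube.
  y = 3: RHS = 416 is not a perfect cube.
  y = -3: RHS = -394 is not a perfect cube.
Continuing the search up to |y| = 50 finds no solutions either.
No (x, y) in the scanned range satisfies the equation.

No integer solutions with |y| ≤ 50.


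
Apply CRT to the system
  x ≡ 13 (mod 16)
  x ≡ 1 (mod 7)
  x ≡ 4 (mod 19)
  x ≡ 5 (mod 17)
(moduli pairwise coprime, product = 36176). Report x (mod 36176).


Product of moduli M = 16 · 7 · 19 · 17 = 36176.
Merge one congruence at a time:
  Start: x ≡ 13 (mod 16).
  Combine with x ≡ 1 (mod 7); new modulus lcm = 112.
    Write x = 13 + 16·t and substitute into x ≡ 1 (mod 7): 16·t ≡ 1 − 13 = -12 (mod 7).
    Reduce coefficients mod 7: 2·t ≡ 2 (mod 7).
    The inverse of 2 mod 7 is 4 (since 2·4 = 8 = 1·7 + 1), so t ≡ 4·2 = 8 ≡ 1 (mod 7).
    Then x = 13 + 16·1 = 29, valid modulo lcm(16, 7) = 112: x ≡ 29 (mod 112).
  Combine with x ≡ 4 (mod 19); new modulus lcm = 2128.
    Write x = 29 + 112·t and substitute into x ≡ 4 (mod 19): 112·t ≡ 4 − 29 = -25 (mod 19).
    Reduce coefficients mod 19: 17·t ≡ 13 (mod 19).
    The inverse of 17 mod 19 is 9 (since 17·9 = 153 = 8·19 + 1), so t ≡ 9·13 = 117 ≡ 3 (mod 19).
    Then x = 29 + 112·3 = 365, valid modulo lcm(112, 19) = 2128: x ≡ 365 (mod 2128).
  Combine with x ≡ 5 (mod 17); new modulus lcm = 36176.
    Write x = 365 + 2128·t and substitute into x ≡ 5 (mod 17): 2128·t ≡ 5 − 365 = -360 (mod 17).
    Reduce coefficients mod 17: 3·t ≡ 14 (mod 17).
    The inverse of 3 mod 17 is 6 (since 3·6 = 18 = 1·17 + 1), so t ≡ 6·14 = 84 ≡ 16 (mod 17).
    Then x = 365 + 2128·16 = 34413, valid modulo lcm(2128, 17) = 36176: x ≡ 34413 (mod 36176).
Verify against each original: 34413 mod 16 = 13, 34413 mod 7 = 1, 34413 mod 19 = 4, 34413 mod 17 = 5.

x ≡ 34413 (mod 36176).
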